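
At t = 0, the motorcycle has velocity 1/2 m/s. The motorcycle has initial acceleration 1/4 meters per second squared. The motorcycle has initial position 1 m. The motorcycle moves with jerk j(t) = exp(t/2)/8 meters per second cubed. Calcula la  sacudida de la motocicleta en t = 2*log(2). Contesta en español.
Usando j(t) = exp(t/2)/8 y sustituyendo t = 2*log(2), encontramos j = 1/4.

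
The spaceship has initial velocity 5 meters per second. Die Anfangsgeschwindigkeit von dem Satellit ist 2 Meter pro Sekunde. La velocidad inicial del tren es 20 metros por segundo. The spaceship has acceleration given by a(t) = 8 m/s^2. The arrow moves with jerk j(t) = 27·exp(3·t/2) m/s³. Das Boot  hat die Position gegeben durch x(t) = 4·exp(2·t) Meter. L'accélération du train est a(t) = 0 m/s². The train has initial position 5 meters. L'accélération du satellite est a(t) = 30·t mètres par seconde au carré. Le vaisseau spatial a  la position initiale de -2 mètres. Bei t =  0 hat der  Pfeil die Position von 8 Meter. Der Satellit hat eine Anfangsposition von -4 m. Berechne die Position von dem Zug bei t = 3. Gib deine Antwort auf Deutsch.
Wir müssen unsere Gleichung für die Beschleunigung a(t) = 0 2-mal integrieren. Durch Integration von der Beschleunigung und Verwendung der Anfangsbedingung v(0) = 20, erhalten wir v(t) = 20. Die Stammfunktion von der Geschwindigkeit, mit x(0) = 5, ergibt die Position: x(t) = 20·t + 5. Mit x(t) = 20·t + 5 und Einsetzen von t = 3, finden wir x = 65.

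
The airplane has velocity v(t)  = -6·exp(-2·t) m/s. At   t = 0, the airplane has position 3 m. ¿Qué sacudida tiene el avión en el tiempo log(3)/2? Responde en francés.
En partant de la vitesse v(t) = -6·exp(-2·t), nous prenons 2 dérivées. En dérivant la vitesse, nous obtenons l'accélération: a(t) = 12·exp(-2·t). En dérivant l'accélération, nous obtenons le jerk: j(t) = -24·exp(-2·t). Nous avons le jerk j(t) = -24·exp(-2·t). En substituant t = log(3)/2: j(log(3)/2) = -8.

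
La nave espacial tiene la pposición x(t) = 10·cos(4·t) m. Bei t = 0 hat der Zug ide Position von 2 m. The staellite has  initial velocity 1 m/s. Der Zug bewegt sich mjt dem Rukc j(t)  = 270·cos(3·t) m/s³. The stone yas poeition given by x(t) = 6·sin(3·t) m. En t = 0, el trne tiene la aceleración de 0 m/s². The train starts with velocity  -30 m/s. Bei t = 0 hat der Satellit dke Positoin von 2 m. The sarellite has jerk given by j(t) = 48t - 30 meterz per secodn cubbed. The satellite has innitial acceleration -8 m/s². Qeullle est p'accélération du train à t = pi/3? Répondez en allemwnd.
Um dies zu lösen, müssen wir 1 Integral unserer Gleichung für den Ruck j(t) = 270·cos(3·t) finden. Die Stammfunktion von dem Ruck ist die Beschleunigung. Mit a(0) = 0 erhalten wir a(t) = 90·sin(3·t). Wir haben die Beschleunigung a(t) = 90·sin(3·t). Durch Einsetzen von t = pi/3: a(pi/3) = 0.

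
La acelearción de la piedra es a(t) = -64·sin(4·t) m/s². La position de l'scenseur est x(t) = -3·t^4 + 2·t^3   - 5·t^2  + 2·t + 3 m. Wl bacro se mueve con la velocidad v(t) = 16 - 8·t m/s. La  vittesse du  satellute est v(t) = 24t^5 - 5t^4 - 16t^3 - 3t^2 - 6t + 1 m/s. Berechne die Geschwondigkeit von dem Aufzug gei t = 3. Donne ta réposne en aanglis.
We must differentiate our position equation x(t) = -3·t^4 + 2·t^3 - 5·t^2 + 2·t + 3 1 time. The derivative of position gives velocity: v(t) = -12·t^3 + 6·t^2 - 10·t + 2. From the given velocity equation v(t) = -12·t^3 + 6·t^2 - 10·t + 2, we substitute t = 3 to get v = -298.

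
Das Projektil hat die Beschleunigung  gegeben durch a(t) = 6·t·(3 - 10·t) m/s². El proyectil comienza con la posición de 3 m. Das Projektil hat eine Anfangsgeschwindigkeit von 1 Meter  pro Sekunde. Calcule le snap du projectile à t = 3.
Pour résoudre ceci, nous devons prendre 2 dérivées de notre équation de l'accélération a(t) = 6·t·(3 - 10·t). En dérivant l'accélération, nous obtenons le jerk: j(t) = 18 - 120·t. En prenant d/dt de j(t), nous trouvons s(t) = -120. Nous avons le snap s(t) = -120. En substituant t = 3: s(3) = -120.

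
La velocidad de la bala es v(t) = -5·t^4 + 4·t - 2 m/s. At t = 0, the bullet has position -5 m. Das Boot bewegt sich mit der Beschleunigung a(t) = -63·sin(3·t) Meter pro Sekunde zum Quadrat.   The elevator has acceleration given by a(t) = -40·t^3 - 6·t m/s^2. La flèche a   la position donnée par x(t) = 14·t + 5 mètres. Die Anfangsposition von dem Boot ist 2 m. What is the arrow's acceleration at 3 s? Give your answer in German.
Ausgehend von der Position x(t) = 14·t + 5, nehmen wir 2 Ableitungen. Die Ableitung von der Position ergibt die Geschwindigkeit: v(t) = 14. Mit d/dt von v(t) finden wir a(t) = 0. Wir haben die Beschleunigung a(t) = 0. Durch Einsetzen von t = 3: a(3) = 0.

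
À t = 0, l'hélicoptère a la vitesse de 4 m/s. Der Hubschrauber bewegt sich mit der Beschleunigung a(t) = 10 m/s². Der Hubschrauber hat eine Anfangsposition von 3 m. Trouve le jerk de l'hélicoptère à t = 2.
Pour résoudre ceci, nous devons prendre 1 dérivée de notre équation de l'accélération a(t) = 10. La dérivée de l'accélération donne le jerk: j(t) = 0. De l'équation du jerk j(t) = 0, nous substituons t = 2 pour obtenir j = 0.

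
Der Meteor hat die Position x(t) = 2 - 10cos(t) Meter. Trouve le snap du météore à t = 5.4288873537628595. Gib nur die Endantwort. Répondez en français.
Le snap à t = 5.4288873537628595 est s = -6.56748091913787.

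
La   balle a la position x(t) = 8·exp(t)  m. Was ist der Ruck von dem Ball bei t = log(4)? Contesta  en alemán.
Um dies zu lösen, müssen wir 3 Ableitungen unserer Gleichung für die Position x(t) = 8·exp(t) nehmen. Durch Ableiten von der Position erhalten wir die Geschwindigkeit: v(t) = 8·exp(t). Die Ableitung von der Geschwindigkeit ergibt die Beschleunigung: a(t) = 8·exp(t). Durch Ableiten von der Beschleunigung erhalten wir den Ruck: j(t) = 8·exp(t). Aus der Gleichung für den Ruck j(t) = 8·exp(t), setzen wir t = log(4) ein und erhalten j = 32.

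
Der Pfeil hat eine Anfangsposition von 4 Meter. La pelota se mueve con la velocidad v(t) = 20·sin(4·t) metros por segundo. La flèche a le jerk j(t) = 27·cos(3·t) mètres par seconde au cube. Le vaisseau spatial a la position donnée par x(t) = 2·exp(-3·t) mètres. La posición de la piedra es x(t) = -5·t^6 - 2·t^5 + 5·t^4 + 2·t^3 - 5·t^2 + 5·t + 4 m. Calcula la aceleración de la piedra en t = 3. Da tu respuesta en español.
Partiendo de la posición x(t) = -5·t^6 - 2·t^5 + 5·t^4 + 2·t^3 - 5·t^2 + 5·t + 4, tomamos 2 derivadas. Tomando d/dt de x(t), encontramos v(t) = -30·t^5 - 10·t^4 + 20·t^3 + 6·t^2 - 10·t + 5. Derivando la velocidad, obtenemos la aceleración: a(t) = -150·t^4 - 40·t^3 + 60·t^2 + 12·t - 10. Usando a(t) = -150·t^4 - 40·t^3 + 60·t^2 + 12·t - 10 y sustituyendo t = 3, encontramos a = -12664.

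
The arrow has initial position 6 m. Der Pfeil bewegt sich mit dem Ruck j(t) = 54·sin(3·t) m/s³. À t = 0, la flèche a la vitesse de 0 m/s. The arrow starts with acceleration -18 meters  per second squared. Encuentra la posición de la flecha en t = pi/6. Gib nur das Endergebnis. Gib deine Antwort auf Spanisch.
En t = pi/6, x = 4.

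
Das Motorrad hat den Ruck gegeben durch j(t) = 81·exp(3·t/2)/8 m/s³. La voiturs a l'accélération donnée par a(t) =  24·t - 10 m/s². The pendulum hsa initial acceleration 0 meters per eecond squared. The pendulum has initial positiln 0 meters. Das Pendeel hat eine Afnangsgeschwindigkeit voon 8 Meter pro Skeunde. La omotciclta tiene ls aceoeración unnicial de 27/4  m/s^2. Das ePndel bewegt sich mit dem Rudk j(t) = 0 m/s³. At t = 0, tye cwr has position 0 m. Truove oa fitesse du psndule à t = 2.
Nous devons intégrer notre équation du jerk j(t) = 0 2 fois. En intégrant le jerk et en utilisant la condition initiale a(0) = 0, nous obtenons a(t) = 0. En intégrant l'accélération et en utilisant la condition initiale v(0) = 8, nous obtenons v(t) = 8. Nous avons la vitesse v(t) = 8. En substituant t = 2: v(2) = 8.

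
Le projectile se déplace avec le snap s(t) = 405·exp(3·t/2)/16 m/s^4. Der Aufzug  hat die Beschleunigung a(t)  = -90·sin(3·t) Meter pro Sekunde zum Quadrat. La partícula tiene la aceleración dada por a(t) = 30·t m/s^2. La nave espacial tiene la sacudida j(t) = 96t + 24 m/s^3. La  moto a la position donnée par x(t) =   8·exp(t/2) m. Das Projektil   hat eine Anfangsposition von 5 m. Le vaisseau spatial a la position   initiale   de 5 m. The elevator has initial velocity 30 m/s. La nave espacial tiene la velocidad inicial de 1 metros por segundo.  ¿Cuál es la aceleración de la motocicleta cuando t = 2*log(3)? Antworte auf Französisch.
Nous devons dériver notre équation de la position x(t) = 8·exp(t/2) 2 fois. En prenant d/dt de x(t), nous trouvons v(t) = 4·exp(t/2). En dérivant la vitesse, nous obtenons l'accélération: a(t) = 2·exp(t/2). En utilisant a(t) = 2·exp(t/2) et en substituant t = 2*log(3), nous trouvons a = 6.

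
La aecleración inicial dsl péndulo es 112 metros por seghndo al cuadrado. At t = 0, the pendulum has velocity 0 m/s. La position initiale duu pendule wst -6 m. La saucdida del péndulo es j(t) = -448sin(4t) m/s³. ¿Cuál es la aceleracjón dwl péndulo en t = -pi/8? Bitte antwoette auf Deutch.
Ausgehend von dem Ruck j(t) = -448·sin(4·t), nehmen wir 1 Integral. Mit ∫j(t)dt und Anwendung von a(0) = 112, finden wir a(t) = 112·cos(4·t). Wir haben die Beschleunigung a(t) = 112·cos(4·t). Durch Einsetzen von t = -pi/8: a(-pi/8) = 0.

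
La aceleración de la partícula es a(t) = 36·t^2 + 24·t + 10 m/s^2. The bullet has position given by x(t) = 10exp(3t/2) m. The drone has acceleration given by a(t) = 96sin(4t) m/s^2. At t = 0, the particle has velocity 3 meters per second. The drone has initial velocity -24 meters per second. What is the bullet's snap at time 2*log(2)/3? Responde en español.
Para resolver esto, necesitamos tomar 4 derivadas de nuestra ecuación de la posición x(t) = 10·exp(3·t/2). La derivada de la posición da la velocidad: v(t) = 15·exp(3·t/2). Tomando d/dt de v(t), encontramos a(t) = 45·exp(3·t/2)/2. La derivada de la aceleración da la sacudida: j(t) = 135·exp(3·t/2)/4. La derivada de la sacudida da el snap: s(t) = 405·exp(3·t/2)/8. Usando s(t) = 405·exp(3·t/2)/8 y sustituyendo t = 2*log(2)/3, encontramos s = 405/4.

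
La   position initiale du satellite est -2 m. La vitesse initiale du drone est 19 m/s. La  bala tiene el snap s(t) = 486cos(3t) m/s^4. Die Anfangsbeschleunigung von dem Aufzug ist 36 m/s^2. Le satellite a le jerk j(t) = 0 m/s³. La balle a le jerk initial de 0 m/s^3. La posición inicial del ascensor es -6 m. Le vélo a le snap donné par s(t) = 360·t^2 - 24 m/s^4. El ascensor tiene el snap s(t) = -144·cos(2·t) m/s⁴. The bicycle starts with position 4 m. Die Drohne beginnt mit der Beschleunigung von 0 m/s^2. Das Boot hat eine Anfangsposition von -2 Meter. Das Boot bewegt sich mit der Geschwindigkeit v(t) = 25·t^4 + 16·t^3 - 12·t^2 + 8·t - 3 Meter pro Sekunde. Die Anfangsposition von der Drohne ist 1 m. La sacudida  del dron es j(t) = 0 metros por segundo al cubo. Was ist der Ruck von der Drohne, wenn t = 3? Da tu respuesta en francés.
De l'équation du jerk j(t) = 0, nous substituons t = 3 pour obtenir j = 0.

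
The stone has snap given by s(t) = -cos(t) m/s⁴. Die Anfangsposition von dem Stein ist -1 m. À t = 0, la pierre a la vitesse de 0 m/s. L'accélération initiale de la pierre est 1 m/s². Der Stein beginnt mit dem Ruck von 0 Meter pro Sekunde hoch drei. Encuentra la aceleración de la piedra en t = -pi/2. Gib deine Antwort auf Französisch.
En partant du snap s(t) = -cos(t), nous prenons 2 intégrales. En intégrant le snap et en utilisant la condition initiale j(0) = 0, nous obtenons j(t) = -sin(t). La primitive du jerk est l'accélération. En utilisant a(0) = 1, nous obtenons a(t) = cos(t). En utilisant a(t) = cos(t) et en substituant t = -pi/2, nous trouvons a = 0.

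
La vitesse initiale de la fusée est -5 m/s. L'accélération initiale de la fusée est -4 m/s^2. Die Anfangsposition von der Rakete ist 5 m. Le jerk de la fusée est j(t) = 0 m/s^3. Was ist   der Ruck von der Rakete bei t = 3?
Aus der Gleichung für den Ruck j(t) = 0, setzen wir t = 3 ein und erhalten j = 0.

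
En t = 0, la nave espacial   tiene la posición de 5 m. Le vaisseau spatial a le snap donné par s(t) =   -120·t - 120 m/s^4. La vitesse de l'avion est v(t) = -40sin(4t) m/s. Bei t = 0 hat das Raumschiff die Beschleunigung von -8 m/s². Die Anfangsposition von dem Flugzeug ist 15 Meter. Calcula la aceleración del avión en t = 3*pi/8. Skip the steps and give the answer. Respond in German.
Bei t = 3*pi/8, a = 0.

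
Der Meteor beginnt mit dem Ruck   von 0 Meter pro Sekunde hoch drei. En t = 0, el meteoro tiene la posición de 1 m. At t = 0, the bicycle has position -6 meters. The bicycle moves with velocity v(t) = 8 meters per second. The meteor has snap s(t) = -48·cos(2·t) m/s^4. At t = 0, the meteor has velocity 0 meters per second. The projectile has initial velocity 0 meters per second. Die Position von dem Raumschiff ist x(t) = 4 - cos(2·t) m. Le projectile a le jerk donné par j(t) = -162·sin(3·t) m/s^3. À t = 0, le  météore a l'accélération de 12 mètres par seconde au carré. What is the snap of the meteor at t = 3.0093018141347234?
Using s(t) = -48·cos(2·t) and substituting t = 3.0093018141347234, we find s = -46.3296949731188.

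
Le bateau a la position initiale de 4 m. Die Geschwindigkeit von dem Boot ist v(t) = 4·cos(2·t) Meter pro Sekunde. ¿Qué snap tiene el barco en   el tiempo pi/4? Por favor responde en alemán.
Ausgehend von der Geschwindigkeit v(t) = 4·cos(2·t), nehmen wir 3 Ableitungen. Die Ableitung von der Geschwindigkeit ergibt die Beschleunigung: a(t) = -8·sin(2·t). Durch Ableiten von der Beschleunigung erhalten wir den Ruck: j(t) = -16·cos(2·t). Durch Ableiten von dem Ruck erhalten wir den Snap: s(t) = 32·sin(2·t). Wir haben den Snap s(t) = 32·sin(2·t). Durch Einsetzen von t = pi/4: s(pi/4) = 32.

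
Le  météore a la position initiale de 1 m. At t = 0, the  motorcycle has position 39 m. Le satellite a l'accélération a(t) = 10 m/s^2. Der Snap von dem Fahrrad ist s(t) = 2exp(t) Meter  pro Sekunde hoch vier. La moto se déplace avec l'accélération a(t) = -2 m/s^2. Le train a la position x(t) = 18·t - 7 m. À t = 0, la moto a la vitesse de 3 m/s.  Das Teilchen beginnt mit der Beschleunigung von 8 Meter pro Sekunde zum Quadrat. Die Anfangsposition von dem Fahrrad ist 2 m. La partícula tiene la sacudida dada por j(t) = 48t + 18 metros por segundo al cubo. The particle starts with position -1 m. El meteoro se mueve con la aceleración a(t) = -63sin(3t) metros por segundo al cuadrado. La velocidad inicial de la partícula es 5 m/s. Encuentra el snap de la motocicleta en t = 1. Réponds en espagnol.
Partiendo de la aceleración a(t) = -2, tomamos 2 derivadas. Tomando d/dt de a(t), encontramos j(t) = 0. La derivada de la sacudida da el snap: s(t) = 0. Tenemos el snap s(t) = 0. Sustituyendo t = 1: s(1) = 0.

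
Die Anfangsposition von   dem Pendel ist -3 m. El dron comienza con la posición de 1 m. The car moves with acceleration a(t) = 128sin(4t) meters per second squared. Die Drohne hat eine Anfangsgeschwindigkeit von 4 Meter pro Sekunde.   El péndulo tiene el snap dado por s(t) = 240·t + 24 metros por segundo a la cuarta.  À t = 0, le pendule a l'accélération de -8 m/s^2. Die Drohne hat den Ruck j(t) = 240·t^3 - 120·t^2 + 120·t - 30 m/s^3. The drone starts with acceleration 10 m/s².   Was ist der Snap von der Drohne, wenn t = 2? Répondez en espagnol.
Debemos derivar nuestra ecuación de la sacudida j(t) = 240·t^3 - 120·t^2 + 120·t - 30 1 vez. Derivando la sacudida, obtenemos el snap: s(t) = 720·t^2 - 240·t + 120. De la ecuación del snap s(t) = 720·t^2 - 240·t + 120, sustituimos t = 2 para obtener s = 2520.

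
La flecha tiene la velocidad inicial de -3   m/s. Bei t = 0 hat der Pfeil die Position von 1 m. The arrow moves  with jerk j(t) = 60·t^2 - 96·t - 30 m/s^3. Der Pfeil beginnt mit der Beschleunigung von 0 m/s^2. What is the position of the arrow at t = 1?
We need to integrate our jerk equation j(t) = 60·t^2 - 96·t - 30 3 times. Taking ∫j(t)dt and applying a(0) = 0, we find a(t) = 2·t·(10·t^2 - 24·t - 15). Taking ∫a(t)dt and applying v(0) = -3, we find v(t) = 5·t^4 - 16·t^3 - 15·t^2 - 3. The integral of velocity is position. Using x(0) = 1, we get x(t) = t^5 - 4·t^4 - 5·t^3 - 3·t + 1. We have position x(t) = t^5 - 4·t^4 - 5·t^3 - 3·t + 1. Substituting t = 1: x(1) = -10.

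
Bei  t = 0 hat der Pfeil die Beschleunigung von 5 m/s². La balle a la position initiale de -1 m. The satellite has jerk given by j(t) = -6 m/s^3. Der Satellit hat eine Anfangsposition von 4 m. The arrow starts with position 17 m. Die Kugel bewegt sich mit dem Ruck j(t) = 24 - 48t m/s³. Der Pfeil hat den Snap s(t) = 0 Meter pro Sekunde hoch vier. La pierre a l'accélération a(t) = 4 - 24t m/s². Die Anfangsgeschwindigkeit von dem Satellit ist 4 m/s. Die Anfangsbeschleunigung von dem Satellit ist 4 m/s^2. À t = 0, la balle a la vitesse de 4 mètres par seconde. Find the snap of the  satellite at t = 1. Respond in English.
Starting from jerk j(t) = -6, we take 1 derivative. The derivative of jerk gives snap: s(t) = 0. From the given snap equation s(t) = 0, we substitute t = 1 to get s = 0.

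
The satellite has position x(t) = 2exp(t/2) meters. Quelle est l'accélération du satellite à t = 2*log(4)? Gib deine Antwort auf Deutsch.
Wir müssen unsere Gleichung für die Position x(t) = 2·exp(t/2) 2-mal ableiten. Durch Ableiten von der Position erhalten wir die Geschwindigkeit: v(t) = exp(t/2). Die Ableitung von der Geschwindigkeit ergibt die Beschleunigung: a(t) = exp(t/2)/2. Aus der Gleichung für die Beschleunigung a(t) = exp(t/2)/2, setzen wir t = 2*log(4) ein und erhalten a = 2.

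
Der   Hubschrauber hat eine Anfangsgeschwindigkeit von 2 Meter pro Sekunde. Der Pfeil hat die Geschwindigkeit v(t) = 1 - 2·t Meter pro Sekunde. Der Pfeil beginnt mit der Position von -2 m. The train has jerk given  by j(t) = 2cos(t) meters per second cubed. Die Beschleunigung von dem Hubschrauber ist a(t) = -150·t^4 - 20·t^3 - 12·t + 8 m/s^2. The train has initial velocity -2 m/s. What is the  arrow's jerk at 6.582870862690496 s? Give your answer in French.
En partant de la vitesse v(t) = 1 - 2·t, nous prenons 2 dérivées. En dérivant la vitesse, nous obtenons l'accélération: a(t) = -2. La dérivée de l'accélération donne le jerk: j(t) = 0. Nous avons le jerk j(t) = 0. En substituant t = 6.582870862690496: j(6.582870862690496) = 0.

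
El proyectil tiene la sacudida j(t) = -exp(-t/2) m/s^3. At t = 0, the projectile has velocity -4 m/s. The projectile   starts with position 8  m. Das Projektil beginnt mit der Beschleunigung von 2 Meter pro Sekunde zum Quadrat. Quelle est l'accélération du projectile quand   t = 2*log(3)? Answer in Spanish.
Necesitamos integrar nuestra ecuación de la sacudida j(t) = -exp(-t/2) 1 vez. Integrando la sacudida y usando la condición inicial a(0) = 2, obtenemos a(t) = 2·exp(-t/2). De la ecuación de la aceleración a(t) = 2·exp(-t/2), sustituimos t = 2*log(3) para obtener a = 2/3.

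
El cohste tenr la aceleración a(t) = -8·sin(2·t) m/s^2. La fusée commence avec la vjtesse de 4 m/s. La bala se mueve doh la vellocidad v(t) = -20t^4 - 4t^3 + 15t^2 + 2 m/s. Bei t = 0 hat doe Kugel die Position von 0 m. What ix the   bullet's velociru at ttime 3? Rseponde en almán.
Mit v(t) = -20·t^4 - 4·t^3 + 15·t^2 + 2 und Einsetzen von t = 3, finden wir v = -1591.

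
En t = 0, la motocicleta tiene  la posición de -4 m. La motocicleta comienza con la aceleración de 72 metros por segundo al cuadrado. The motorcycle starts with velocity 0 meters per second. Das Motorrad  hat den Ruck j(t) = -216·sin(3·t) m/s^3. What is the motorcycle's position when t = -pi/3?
Starting from jerk j(t) = -216·sin(3·t), we take 3 integrals. Finding the antiderivative of j(t) and using a(0) = 72: a(t) = 72·cos(3·t). Finding the antiderivative of a(t) and using v(0) = 0: v(t) = 24·sin(3·t). Integrating velocity and using the initial condition x(0) = -4, we get x(t) = 4 - 8·cos(3·t). We have position x(t) = 4 - 8·cos(3·t). Substituting t = -pi/3: x(-pi/3) = 12.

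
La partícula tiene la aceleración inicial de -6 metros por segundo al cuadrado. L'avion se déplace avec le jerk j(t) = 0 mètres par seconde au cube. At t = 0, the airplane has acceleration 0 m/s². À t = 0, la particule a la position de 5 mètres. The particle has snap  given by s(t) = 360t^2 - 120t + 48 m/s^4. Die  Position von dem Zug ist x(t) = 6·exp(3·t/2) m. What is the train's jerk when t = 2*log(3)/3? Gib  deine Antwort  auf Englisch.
Starting from position x(t) = 6·exp(3·t/2), we take 3 derivatives. Taking d/dt of x(t), we find v(t) = 9·exp(3·t/2). Taking d/dt of v(t), we find a(t) = 27·exp(3·t/2)/2. The derivative of acceleration gives jerk: j(t) = 81·exp(3·t/2)/4. We have jerk j(t) = 81·exp(3·t/2)/4. Substituting t = 2*log(3)/3: j(2*log(3)/3) = 243/4.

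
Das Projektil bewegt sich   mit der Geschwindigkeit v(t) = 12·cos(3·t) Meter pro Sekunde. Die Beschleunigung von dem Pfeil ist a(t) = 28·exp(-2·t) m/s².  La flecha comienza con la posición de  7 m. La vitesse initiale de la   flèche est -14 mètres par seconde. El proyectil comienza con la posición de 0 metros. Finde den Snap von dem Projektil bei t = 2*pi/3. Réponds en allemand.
Wir müssen unsere Gleichung für die Geschwindigkeit v(t) = 12·cos(3·t) 3-mal ableiten. Mit d/dt von v(t) finden wir a(t) = -36·sin(3·t). Mit d/dt von a(t) finden wir j(t) = -108·cos(3·t). Die Ableitung von dem Ruck ergibt den Snap: s(t) = 324·sin(3·t). Aus der Gleichung für den Snap s(t) = 324·sin(3·t), setzen wir t = 2*pi/3 ein und erhalten s = 0.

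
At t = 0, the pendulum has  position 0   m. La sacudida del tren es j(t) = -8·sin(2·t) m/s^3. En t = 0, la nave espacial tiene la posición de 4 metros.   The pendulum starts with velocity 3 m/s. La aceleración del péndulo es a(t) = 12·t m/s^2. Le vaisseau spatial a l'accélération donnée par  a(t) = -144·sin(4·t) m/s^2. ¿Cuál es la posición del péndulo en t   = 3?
Para resolver esto, necesitamos tomar 2 integrales de nuestra ecuación de la aceleración a(t) = 12·t. Integrando la aceleración y usando la condición inicial v(0) = 3, obtenemos v(t) = 6·t^2 + 3. Tomando ∫v(t)dt y aplicando x(0) = 0, encontramos x(t) = 2·t^3 + 3·t. De la ecuación de la posición x(t) = 2·t^3 + 3·t, sustituimos t = 3 para obtener x = 63.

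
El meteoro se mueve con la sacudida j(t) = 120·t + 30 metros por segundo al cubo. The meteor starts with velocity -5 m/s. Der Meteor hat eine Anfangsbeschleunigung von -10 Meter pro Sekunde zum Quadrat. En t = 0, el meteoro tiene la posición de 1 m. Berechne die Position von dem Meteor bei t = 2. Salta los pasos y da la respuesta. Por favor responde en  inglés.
The position at t = 2 is x = 91.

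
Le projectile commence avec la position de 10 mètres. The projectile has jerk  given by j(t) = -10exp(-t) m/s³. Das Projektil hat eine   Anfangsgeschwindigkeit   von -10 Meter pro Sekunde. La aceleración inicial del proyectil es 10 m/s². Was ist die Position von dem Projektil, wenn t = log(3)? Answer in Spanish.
Debemos encontrar la integral de nuestra ecuación de la sacudida j(t) = -10·exp(-t) 3 veces. La integral de la sacudida es la aceleración. Usando a(0) = 10, obtenemos a(t) = 10·exp(-t). La integral de la aceleración es la velocidad. Usando v(0) = -10, obtenemos v(t) = -10·exp(-t). La integral de la velocidad, con x(0) = 10, da la posición: x(t) = 10·exp(-t). Usando x(t) = 10·exp(-t) y sustituyendo t = log(3), encontramos x = 10/3.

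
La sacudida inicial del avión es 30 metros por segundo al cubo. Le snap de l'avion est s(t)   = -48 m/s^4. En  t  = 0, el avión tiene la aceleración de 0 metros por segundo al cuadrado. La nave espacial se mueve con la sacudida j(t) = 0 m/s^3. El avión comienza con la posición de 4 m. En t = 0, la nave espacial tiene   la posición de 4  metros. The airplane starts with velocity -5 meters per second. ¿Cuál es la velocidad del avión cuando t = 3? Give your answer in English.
To find the answer, we compute 3 integrals of s(t) = -48. The antiderivative of snap, with j(0) = 30, gives jerk: j(t) = 30 - 48·t. Taking ∫j(t)dt and applying a(0) = 0, we find a(t) = 6·t·(5 - 4·t). Integrating acceleration and using the initial condition v(0) = -5, we get v(t) = -8·t^3 + 15·t^2 - 5. From the given velocity equation v(t) = -8·t^3 + 15·t^2 - 5, we substitute t = 3 to get v = -86.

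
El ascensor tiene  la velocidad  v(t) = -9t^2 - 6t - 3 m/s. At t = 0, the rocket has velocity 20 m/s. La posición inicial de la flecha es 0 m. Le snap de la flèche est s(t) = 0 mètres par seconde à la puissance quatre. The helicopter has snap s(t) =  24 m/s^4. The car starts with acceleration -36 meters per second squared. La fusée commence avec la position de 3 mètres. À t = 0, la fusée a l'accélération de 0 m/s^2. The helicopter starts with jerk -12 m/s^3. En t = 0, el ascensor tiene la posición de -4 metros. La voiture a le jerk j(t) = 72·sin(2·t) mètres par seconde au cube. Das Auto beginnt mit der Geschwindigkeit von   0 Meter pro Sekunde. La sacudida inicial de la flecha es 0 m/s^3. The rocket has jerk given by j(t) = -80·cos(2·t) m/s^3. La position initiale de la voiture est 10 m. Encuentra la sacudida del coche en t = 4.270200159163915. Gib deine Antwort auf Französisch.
De l'équation du jerk j(t) = 72·sin(2·t), nous substituons t = 4.270200159163915 pour obtenir j = 55.6934907432787.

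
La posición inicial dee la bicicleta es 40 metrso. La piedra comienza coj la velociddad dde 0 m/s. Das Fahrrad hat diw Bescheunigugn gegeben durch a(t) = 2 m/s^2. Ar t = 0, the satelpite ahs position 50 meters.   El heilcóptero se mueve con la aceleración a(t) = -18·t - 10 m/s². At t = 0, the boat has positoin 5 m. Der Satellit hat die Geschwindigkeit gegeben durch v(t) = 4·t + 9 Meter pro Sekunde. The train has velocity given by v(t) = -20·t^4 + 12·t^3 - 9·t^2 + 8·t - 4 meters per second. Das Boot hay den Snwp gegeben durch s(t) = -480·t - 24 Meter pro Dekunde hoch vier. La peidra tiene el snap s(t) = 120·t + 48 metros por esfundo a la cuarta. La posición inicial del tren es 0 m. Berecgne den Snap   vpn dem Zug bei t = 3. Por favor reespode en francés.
Nous devons dériver notre équation de la vitesse v(t) = -20·t^4 + 12·t^3 - 9·t^2 + 8·t - 4 3 fois. En dérivant la vitesse, nous obtenons l'accélération: a(t) = -80·t^3 + 36·t^2 - 18·t + 8. En prenant d/dt de a(t), nous trouvons j(t) = -240·t^2 + 72·t - 18. En prenant d/dt de j(t), nous trouvons s(t) = 72 - 480·t. Nous avons le snap s(t) = 72 - 480·t. En substituant t = 3: s(3) = -1368.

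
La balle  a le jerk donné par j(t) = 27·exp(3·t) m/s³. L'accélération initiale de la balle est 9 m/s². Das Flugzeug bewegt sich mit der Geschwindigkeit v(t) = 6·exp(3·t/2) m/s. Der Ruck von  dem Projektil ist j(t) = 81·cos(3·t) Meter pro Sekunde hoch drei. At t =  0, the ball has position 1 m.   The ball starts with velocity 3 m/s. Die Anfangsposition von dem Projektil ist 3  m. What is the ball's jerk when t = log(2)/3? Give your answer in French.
Nous avons le jerk j(t) = 27·exp(3·t). En substituant t = log(2)/3: j(log(2)/3) = 54.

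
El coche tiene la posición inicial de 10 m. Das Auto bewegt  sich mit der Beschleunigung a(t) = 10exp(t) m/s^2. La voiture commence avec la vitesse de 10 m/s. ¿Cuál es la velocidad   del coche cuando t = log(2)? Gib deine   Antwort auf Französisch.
En partant de l'accélération a(t) = 10·exp(t), nous prenons 1 primitive. En intégrant l'accélération et en utilisant la condition initiale v(0) = 10, nous obtenons v(t) = 10·exp(t). Nous avons la vitesse v(t) = 10·exp(t). En substituant t = log(2): v(log(2)) = 20.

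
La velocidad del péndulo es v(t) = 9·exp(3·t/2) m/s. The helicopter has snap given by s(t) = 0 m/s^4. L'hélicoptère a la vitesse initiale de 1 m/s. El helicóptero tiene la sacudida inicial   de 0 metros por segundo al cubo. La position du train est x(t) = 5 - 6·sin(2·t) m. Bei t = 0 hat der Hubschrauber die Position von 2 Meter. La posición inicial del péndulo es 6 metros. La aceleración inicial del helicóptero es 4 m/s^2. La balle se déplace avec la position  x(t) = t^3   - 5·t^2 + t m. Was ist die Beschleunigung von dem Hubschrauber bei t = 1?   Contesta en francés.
Pour résoudre ceci, nous devons prendre 2 intégrales de notre équation du snap s(t) = 0. La primitive du snap est le jerk. En utilisant j(0) = 0, nous obtenons j(t) = 0. En prenant ∫j(t)dt et en appliquant a(0) = 4, nous trouvons a(t) = 4. De l'équation de l'accélération a(t) = 4, nous substituons t = 1 pour obtenir a = 4.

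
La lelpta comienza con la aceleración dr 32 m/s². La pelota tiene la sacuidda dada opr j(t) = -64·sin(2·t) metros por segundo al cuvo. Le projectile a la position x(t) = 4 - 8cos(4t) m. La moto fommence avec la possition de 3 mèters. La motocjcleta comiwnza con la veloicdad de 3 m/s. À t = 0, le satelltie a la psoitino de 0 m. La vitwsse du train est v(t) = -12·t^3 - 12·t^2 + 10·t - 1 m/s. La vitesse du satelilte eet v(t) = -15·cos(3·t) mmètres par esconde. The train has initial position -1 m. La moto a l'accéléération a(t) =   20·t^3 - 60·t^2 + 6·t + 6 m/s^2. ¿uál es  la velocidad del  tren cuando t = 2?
Usando v(t) = -12·t^3 - 12·t^2 + 10·t - 1 y sustituyendo t = 2, encontramos v = -125.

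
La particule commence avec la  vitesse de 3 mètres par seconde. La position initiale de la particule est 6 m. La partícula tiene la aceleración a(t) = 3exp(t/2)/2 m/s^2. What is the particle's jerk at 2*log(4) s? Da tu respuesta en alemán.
Wir müssen unsere Gleichung für die Beschleunigung a(t) = 3·exp(t/2)/2 1-mal ableiten. Durch Ableiten von der Beschleunigung erhalten wir den Ruck: j(t) = 3·exp(t/2)/4. Mit j(t) = 3·exp(t/2)/4 und Einsetzen von t = 2*log(4), finden wir j = 3.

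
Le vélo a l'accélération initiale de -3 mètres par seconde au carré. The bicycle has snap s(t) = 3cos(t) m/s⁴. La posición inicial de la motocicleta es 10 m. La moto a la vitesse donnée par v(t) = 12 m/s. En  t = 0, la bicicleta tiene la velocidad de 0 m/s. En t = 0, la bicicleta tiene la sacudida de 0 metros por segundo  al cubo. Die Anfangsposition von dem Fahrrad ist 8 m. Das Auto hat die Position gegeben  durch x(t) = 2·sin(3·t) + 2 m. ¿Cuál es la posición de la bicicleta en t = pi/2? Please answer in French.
En partant du snap s(t) = 3·cos(t), nous prenons 4 primitives. L'intégrale du snap, avec j(0) = 0, donne le jerk: j(t) = 3·sin(t). En prenant ∫j(t)dt et en appliquant a(0) = -3, nous trouvons a(t) = -3·cos(t). La primitive de l'accélération, avec v(0) = 0, donne la vitesse: v(t) = -3·sin(t). En intégrant la vitesse et en utilisant la condition initiale x(0) = 8, nous obtenons x(t) = 3·cos(t) + 5. De l'équation de la position x(t) = 3·cos(t) + 5, nous substituons t = pi/2 pour obtenir x = 5.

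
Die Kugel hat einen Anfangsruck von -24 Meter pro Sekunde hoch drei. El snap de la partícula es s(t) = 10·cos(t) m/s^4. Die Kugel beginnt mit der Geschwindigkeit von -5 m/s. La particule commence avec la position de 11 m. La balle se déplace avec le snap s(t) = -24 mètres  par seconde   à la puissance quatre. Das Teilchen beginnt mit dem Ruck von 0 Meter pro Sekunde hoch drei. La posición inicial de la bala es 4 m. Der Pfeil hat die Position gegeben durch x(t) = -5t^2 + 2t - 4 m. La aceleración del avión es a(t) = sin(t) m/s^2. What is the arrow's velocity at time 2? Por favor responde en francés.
En partant de la position x(t) = -5·t^2 + 2·t - 4, nous prenons 1 dérivée. En dérivant la position, nous obtenons la vitesse: v(t) = 2 - 10·t. En utilisant v(t) = 2 - 10·t et en substituant t = 2, nous trouvons v = -18.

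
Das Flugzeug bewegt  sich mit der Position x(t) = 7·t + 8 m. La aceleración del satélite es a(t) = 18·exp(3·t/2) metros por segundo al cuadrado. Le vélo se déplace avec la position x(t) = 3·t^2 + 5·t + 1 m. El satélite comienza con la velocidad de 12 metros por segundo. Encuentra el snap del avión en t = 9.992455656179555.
Partiendo de la posición x(t) = 7·t + 8, tomamos 4 derivadas. La derivada de la posición da la velocidad: v(t) = 7. Tomando d/dt de v(t), encontramos a(t) = 0. Tomando d/dt de a(t), encontramos j(t) = 0. La derivada de la sacudida da el snap: s(t) = 0. Tenemos el snap s(t) = 0. Sustituyendo t = 9.992455656179555: s(9.992455656179555) = 0.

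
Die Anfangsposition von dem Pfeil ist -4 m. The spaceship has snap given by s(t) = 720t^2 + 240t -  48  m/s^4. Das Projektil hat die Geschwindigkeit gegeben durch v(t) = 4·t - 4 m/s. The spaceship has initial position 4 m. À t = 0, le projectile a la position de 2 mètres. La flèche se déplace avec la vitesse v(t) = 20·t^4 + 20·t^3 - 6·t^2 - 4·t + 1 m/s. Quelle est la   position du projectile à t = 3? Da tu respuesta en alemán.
Wir müssen das Integral unserer Gleichung für die Geschwindigkeit v(t) = 4·t - 4 1-mal finden. Durch Integration von der Geschwindigkeit und Verwendung der Anfangsbedingung x(0) = 2, erhalten wir x(t) = 2·t^2 - 4·t + 2. Aus der Gleichung für die Position x(t) = 2·t^2 - 4·t + 2, setzen wir t = 3 ein und erhalten x = 8.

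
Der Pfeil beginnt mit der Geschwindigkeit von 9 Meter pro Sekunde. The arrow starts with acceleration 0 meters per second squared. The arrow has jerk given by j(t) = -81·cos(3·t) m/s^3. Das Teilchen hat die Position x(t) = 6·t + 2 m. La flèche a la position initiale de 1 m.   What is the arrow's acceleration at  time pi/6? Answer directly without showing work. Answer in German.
a(pi/6) = -27.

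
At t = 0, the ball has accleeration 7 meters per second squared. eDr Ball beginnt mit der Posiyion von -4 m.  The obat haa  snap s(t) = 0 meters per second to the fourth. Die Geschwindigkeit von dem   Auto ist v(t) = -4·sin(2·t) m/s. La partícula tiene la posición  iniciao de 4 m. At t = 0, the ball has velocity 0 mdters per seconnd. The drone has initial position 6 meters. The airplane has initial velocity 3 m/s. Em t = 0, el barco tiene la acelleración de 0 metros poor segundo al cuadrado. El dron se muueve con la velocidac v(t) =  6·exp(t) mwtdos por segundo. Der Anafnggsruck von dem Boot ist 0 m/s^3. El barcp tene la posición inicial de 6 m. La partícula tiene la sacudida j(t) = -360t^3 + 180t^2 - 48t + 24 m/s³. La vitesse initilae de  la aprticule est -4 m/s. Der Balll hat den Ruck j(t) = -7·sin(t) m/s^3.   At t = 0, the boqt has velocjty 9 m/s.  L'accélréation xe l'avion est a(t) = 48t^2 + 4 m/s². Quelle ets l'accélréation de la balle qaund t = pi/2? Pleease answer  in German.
Ausgehend von dem Ruck j(t) = -7·sin(t), nehmen wir 1 Stammfunktion. Mit ∫j(t)dt und Anwendung von a(0) = 7, finden wir a(t) = 7·cos(t). Aus der Gleichung für die Beschleunigung a(t) = 7·cos(t), setzen wir t = pi/2 ein und erhalten a = 0.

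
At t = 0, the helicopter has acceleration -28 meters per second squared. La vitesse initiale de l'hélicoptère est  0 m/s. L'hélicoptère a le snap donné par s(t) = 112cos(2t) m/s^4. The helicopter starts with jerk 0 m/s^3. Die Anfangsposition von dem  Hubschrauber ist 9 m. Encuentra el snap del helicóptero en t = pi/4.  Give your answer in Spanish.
Usando s(t) = 112·cos(2·t) y sustituyendo t = pi/4, encontramos s = 0.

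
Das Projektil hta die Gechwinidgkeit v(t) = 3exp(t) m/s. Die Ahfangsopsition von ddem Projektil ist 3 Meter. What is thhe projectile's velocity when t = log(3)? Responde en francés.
Nous avons la vitesse v(t) = 3·exp(t). En substituant t = log(3): v(log(3)) = 9.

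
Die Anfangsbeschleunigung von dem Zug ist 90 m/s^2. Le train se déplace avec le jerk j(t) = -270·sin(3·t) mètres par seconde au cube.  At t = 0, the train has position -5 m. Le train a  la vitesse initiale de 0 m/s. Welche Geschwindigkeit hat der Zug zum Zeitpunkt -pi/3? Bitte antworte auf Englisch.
To solve this, we need to take 2 integrals of our jerk equation j(t) = -270·sin(3·t). Finding the integral of j(t) and using a(0) = 90: a(t) = 90·cos(3·t). Finding the integral of a(t) and using v(0) = 0: v(t) = 30·sin(3·t). Using v(t) = 30·sin(3·t) and substituting t = -pi/3, we find v = 0.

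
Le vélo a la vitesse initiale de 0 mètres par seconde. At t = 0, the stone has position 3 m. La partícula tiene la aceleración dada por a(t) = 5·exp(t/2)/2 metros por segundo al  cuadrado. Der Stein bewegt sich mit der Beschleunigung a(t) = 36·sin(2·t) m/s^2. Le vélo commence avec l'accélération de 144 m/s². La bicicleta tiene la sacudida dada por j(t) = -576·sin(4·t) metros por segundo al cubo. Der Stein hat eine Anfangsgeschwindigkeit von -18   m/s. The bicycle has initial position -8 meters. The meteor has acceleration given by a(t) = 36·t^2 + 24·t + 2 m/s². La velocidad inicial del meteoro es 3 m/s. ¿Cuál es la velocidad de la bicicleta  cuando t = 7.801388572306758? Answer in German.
Ausgehend von dem Ruck j(t) = -576·sin(4·t), nehmen wir 2 Integrale. Die Stammfunktion von dem Ruck ist die Beschleunigung. Mit a(0) = 144 erhalten wir a(t) = 144·cos(4·t). Das Integral von der Beschleunigung, mit v(0) = 0, ergibt die Geschwindigkeit: v(t) = 36·sin(4·t). Aus der Gleichung für die Geschwindigkeit v(t) = 36·sin(4·t), setzen wir t = 7.801388572306758 ein und erhalten v = -7.51766234928639.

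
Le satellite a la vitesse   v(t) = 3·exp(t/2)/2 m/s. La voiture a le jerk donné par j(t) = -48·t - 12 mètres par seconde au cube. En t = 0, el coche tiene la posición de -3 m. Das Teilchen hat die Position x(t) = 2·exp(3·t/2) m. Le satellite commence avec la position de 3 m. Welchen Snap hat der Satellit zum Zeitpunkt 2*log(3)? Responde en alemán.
Um dies zu lösen, müssen wir 3 Ableitungen unserer Gleichung für die Geschwindigkeit v(t) = 3·exp(t/2)/2 nehmen. Durch Ableiten von der Geschwindigkeit erhalten wir die Beschleunigung: a(t) = 3·exp(t/2)/4. Die Ableitung von der Beschleunigung ergibt den Ruck: j(t) = 3·exp(t/2)/8. Mit d/dt von j(t) finden wir s(t) = 3·exp(t/2)/16. Aus der Gleichung für den Snap s(t) = 3·exp(t/2)/16, setzen wir t = 2*log(3) ein und erhalten s = 9/16.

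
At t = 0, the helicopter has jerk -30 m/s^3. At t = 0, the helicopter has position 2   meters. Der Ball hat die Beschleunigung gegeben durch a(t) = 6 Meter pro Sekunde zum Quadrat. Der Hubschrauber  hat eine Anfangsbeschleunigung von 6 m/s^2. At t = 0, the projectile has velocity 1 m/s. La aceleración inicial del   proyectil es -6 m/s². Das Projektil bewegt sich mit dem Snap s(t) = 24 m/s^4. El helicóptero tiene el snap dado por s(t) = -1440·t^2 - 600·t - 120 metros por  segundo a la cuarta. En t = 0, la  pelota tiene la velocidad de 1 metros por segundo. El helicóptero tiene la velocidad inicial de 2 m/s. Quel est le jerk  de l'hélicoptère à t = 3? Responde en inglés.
We must find the antiderivative of our snap equation s(t) = -1440·t^2 - 600·t - 120 1 time. Finding the integral of s(t) and using j(0) = -30: j(t) = -480·t^3 - 300·t^2 - 120·t - 30. We have jerk j(t) = -480·t^3 - 300·t^2 - 120·t - 30. Substituting t = 3: j(3) = -16050.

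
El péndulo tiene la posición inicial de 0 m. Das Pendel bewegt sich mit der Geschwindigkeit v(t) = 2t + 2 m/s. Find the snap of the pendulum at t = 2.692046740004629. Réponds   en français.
Pour résoudre ceci, nous devons prendre 3 dérivées de notre équation de la vitesse v(t) = 2·t + 2. La dérivée de la vitesse donne l'accélération: a(t) = 2. En prenant d/dt de a(t), nous trouvons j(t) = 0. En prenant d/dt de j(t), nous trouvons s(t) = 0. De l'équation du snap s(t) = 0, nous substituons t = 2.692046740004629 pour obtenir s = 0.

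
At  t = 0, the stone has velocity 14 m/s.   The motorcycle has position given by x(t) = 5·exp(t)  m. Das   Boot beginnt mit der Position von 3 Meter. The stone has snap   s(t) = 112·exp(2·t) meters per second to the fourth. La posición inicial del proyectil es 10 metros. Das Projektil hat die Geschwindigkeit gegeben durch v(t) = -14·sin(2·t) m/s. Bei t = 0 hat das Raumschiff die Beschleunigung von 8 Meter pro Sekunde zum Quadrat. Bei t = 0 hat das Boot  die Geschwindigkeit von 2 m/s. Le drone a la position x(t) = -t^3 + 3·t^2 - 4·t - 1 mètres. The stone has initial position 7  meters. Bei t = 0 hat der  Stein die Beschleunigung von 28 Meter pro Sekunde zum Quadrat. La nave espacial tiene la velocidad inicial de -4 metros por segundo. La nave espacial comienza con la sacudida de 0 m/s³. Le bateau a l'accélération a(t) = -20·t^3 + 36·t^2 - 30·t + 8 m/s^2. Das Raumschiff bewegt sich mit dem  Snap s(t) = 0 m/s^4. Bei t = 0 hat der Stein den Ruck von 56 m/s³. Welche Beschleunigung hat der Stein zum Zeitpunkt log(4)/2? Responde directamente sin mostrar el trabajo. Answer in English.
At t = log(4)/2, a = 112.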